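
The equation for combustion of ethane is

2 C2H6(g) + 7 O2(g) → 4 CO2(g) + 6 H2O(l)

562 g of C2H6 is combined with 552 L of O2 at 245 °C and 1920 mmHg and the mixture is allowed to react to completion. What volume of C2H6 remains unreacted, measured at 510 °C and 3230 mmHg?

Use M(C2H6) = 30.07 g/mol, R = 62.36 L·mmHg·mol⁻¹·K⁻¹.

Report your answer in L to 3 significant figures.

n(C2H6) = 562 / 30.07 = 18.69 mol
n(O2) = PV/RT = (1920 × 552) / (62.36 × 518.15) = 32.80 mol
For 18.69 mol C2H6, stoichiometry requires (7/2) × 18.69 = 65.42 mol O2; 32.80 mol is available, so O2 is limiting.
n(C2H6) consumed = (2/7) × 32.80 = 9.371 mol; remaining = 18.69 − 9.371 = 9.319 mol
V(C2H6) = nRT/P = 9.319 × 62.36 × 783.15 / 3230 = 140.9 L

141 L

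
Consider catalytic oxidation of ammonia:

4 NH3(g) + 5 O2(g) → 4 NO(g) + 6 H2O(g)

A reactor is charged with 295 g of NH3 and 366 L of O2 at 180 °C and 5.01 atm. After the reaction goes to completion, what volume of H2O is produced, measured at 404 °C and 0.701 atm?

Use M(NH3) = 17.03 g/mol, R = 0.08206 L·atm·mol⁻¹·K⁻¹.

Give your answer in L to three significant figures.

n(NH3) = 295 / 17.03 = 17.32 mol
n(O2) = PV/RT = (5.01 × 366) / (0.08206 × 453.15) = 49.31 mol
For 17.32 mol NH3, stoichiometry requires (5/4) × 17.32 = 21.65 mol O2; 49.31 mol is available, so NH3 is limiting.
n(H2O) = (6/4) × 17.32 = 25.98 mol
V(H2O) = nRT/P = 25.98 × 0.08206 × 677.15 / 0.701 = 2059 L

2060 L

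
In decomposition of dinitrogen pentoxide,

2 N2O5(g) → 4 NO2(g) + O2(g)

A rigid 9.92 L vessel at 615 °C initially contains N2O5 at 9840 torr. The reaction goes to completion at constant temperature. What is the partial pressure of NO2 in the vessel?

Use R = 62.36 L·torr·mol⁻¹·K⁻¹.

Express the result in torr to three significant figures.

19700 torr

n(N2O5)₀ = PV/RT = (9840 × 9.92) / (62.36 × 888.15) = 1.762 mol
n(NO2) = (4/2) × 1.762 = 3.524 mol
P(NO2) = nRT/V = 3.524 × 62.36 × 888.15 / 9.92 = 19680 torr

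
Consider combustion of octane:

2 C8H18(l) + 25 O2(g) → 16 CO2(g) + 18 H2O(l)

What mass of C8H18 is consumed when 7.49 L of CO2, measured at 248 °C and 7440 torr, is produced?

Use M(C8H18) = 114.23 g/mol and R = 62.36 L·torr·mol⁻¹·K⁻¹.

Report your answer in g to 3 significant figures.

n(CO2) = PV/RT = (7440 × 7.49) / (62.36 × 521.15) = 1.715 mol
n(C8H18) = (2/16) × 1.715 = 0.2144 mol
m(C8H18) = 0.2144 × 114.23 = 24.49 g

24.5 g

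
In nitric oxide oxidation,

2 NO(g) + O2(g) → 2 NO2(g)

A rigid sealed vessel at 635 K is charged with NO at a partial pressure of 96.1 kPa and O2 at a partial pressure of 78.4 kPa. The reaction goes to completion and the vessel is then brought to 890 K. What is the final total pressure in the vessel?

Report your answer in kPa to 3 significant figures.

177 kPa

Because the vessel is rigid and T is held at 635 K, work the stoichiometry in partial pressures (P_i = n_iRT/V).
P(O2) required for 96.1 kPa of NO = (1/2) × 96.1 = 48.05 kPa; available 78.4 kPa, so NO is limiting.
P(O2) remaining = 78.4 − (1/2) × 96.1 = 30.35 kPa
P(gaseous products) = (2)/2 × 96.1 = 96.10 kPa
P_total at 635 K = 30.35 + 96.10 = 126.4 kPa
Scaling to 890 K: P = 126.4 × 890/635 = 177.2 kPa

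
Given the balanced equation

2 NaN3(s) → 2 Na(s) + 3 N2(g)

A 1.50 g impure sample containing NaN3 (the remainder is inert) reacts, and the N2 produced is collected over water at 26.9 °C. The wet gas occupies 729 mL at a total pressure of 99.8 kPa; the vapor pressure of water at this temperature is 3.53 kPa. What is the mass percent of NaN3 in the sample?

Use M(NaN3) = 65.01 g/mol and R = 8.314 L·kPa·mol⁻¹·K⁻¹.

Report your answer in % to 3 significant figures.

81.3 %

P(N2) = 99.8 − 3.53 = 96.27 kPa
n(N2) = PV/RT = (96.27 × 0.7290) / (8.314 × 300.05) = 0.02813 mol
n(NaN3) = (2/3) × 0.02813 = 0.01875 mol
m(NaN3) = 0.01875 × 65.01 = 1.219 g
%NaN3 = 1.219 / 1.50 × 100 = 81.27%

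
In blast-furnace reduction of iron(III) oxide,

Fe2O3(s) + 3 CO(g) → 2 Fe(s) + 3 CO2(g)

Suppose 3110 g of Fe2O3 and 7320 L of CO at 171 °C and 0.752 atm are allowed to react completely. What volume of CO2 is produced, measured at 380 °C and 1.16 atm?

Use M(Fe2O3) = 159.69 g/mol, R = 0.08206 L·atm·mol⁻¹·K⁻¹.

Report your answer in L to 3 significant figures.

n(Fe2O3) = 3110 / 159.69 = 19.48 mol
n(CO) = PV/RT = (0.752 × 7320) / (0.08206 × 444.15) = 151.0 mol
For 19.48 mol Fe2O3, stoichiometry requires (3/1) × 19.48 = 58.44 mol CO; 151.0 mol is available, so Fe2O3 is limiting.
n(CO2) = (3/1) × 19.48 = 58.44 mol
V(CO2) = nRT/P = 58.44 × 0.08206 × 653.15 / 1.16 = 2700 L

2700 L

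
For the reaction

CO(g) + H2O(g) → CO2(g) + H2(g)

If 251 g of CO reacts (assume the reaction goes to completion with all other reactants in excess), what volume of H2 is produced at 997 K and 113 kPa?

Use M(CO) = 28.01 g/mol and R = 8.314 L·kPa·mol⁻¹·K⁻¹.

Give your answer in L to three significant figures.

657 L

n(CO) = 251.0 / 28.01 = 8.961 mol
n(H2) = (1/1) × 8.961 = 8.961 mol
V = nRT/P = 8.961 × 8.314 × 997 / 113 = 657.3 L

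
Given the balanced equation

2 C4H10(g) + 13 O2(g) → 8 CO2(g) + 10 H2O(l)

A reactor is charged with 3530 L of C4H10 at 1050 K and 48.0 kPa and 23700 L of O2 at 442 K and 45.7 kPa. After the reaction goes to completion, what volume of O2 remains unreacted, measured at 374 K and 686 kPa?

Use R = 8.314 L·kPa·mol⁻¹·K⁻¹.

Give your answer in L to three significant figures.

n(C4H10) = PV/RT = (48.0 × 3530) / (8.314 × 1050) = 19.41 mol
n(O2) = PV/RT = (45.7 × 23700) / (8.314 × 442) = 294.7 mol
For 19.41 mol C4H10, stoichiometry requires (13/2) × 19.41 = 126.2 mol O2; 294.7 mol is available, so C4H10 is limiting.
n(O2) consumed = (13/2) × 19.41 = 126.2 mol; remaining = 294.7 − 126.2 = 168.5 mol
V(O2) = nRT/P = 168.5 × 8.314 × 374 / 686 = 763.8 L

764 L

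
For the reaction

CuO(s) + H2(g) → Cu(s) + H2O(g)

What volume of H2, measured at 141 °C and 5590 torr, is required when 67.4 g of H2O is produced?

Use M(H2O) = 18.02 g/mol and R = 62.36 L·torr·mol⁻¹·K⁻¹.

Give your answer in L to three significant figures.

n(H2O) = 67.40 / 18.02 = 3.740 mol
n(H2) = (1/1) × 3.740 = 3.740 mol
V = nRT/P = 3.740 × 62.36 × 414.15 / 5590 = 17.28 L

17.3 L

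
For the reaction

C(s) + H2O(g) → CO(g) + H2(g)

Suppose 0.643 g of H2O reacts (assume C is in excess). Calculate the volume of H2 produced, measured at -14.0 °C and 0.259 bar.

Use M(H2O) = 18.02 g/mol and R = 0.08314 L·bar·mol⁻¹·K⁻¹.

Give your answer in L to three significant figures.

n(H2O) = 0.6430 / 18.02 = 0.03568 mol
n(H2) = (1/1) × 0.03568 = 0.03568 mol
V = nRT/P = 0.03568 × 0.08314 × 259.15 / 0.259 = 2.968 L

2.97 L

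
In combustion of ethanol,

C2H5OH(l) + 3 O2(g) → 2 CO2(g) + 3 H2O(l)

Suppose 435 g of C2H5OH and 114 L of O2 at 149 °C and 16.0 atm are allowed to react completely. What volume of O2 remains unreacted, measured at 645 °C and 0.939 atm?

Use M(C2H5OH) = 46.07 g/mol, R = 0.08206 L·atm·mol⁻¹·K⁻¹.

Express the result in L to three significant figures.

n(C2H5OH) = 435 / 46.07 = 9.442 mol
n(O2) = PV/RT = (16.0 × 114) / (0.08206 × 422.15) = 52.65 mol
For 9.442 mol C2H5OH, stoichiometry requires (3/1) × 9.442 = 28.33 mol O2; 52.65 mol is available, so C2H5OH is limiting.
n(O2) consumed = (3/1) × 9.442 = 28.33 mol; remaining = 52.65 − 28.33 = 24.32 mol
V(O2) = nRT/P = 24.32 × 0.08206 × 918.15 / 0.939 = 1951 L

1950 L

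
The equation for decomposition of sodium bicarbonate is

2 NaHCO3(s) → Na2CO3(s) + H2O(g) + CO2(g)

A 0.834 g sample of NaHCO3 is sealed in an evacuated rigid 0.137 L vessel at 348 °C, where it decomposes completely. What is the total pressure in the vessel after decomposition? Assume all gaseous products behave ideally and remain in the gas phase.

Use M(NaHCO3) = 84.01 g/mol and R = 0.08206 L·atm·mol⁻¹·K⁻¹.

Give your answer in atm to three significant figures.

3.69 atm

n(NaHCO3) = 0.834 / 84.01 = 0.009927 mol
n(gas produced) = (2/2) × 0.009927 = 0.009927 mol
P = nRT/V = 0.009927 × 0.08206 × 621.15 / 0.137 = 3.693 atm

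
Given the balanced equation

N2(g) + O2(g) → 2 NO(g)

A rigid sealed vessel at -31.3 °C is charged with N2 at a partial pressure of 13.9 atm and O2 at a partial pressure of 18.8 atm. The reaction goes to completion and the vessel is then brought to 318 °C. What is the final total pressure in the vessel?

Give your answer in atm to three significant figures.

With V and T fixed, P_i ∝ n_i, so the mole ratios apply directly to partial pressures at -31.3 °C.
P(O2) required for 13.9 atm of N2 = (1/1) × 13.9 = 13.90 atm; available 18.8 atm, so N2 is limiting.
P(O2) remaining = 18.8 − (1/1) × 13.9 = 4.900 atm
P(gaseous products) = (2)/1 × 13.9 = 27.80 atm
P_total at -31.3 °C = 4.900 + 27.80 = 32.70 atm
Scaling to 318 °C: P = 32.70 × 591.15/241.85 = 79.93 atm

79.9 atm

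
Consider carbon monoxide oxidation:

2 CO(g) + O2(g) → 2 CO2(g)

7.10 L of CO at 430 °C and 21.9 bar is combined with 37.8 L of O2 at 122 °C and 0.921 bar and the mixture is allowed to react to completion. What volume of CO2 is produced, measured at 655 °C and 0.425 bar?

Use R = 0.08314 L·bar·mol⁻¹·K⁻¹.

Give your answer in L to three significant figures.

n(CO) = PV/RT = (21.9 × 7.10) / (0.08314 × 703.15) = 2.660 mol
n(O2) = PV/RT = (0.921 × 37.8) / (0.08314 × 395.15) = 1.060 mol
For 2.660 mol CO, stoichiometry requires (1/2) × 2.660 = 1.330 mol O2; 1.060 mol is available, so O2 is limiting.
n(CO2) = (2/1) × 1.060 = 2.120 mol
V(CO2) = nRT/P = 2.120 × 0.08314 × 928.15 / 0.425 = 384.9 L

385 L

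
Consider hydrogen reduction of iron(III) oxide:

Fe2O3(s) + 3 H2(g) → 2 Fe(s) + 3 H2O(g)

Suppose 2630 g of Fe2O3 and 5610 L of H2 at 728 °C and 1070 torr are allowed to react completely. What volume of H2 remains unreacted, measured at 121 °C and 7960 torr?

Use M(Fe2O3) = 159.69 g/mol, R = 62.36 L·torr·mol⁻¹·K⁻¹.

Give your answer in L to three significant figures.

n(Fe2O3) = 2630 / 159.69 = 16.47 mol
n(H2) = PV/RT = (1070 × 5610) / (62.36 × 1001.15) = 96.15 mol
For 16.47 mol Fe2O3, stoichiometry requires (3/1) × 16.47 = 49.41 mol H2; 96.15 mol is available, so Fe2O3 is limiting.
n(H2) consumed = (3/1) × 16.47 = 49.41 mol; remaining = 96.15 − 49.41 = 46.74 mol
V(H2) = nRT/P = 46.74 × 62.36 × 394.15 / 7960 = 144.3 L

144 L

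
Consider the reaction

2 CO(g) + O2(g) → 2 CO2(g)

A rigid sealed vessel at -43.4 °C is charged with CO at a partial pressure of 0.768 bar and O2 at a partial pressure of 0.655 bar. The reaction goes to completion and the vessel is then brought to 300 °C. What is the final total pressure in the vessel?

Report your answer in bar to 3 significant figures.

With V and T fixed, P_i ∝ n_i, so the mole ratios apply directly to partial pressures at -43.4 °C.
P(O2) required for 0.768 bar of CO = (1/2) × 0.768 = 0.3840 bar; available 0.655 bar, so CO is limiting.
P(O2) remaining = 0.655 − (1/2) × 0.768 = 0.2710 bar
P(gaseous products) = (2)/2 × 0.768 = 0.7680 bar
P_total at -43.4 °C = 0.2710 + 0.7680 = 1.039 bar
Scaling to 300 °C: P = 1.039 × 573.15/229.75 = 2.592 bar

2.59 bar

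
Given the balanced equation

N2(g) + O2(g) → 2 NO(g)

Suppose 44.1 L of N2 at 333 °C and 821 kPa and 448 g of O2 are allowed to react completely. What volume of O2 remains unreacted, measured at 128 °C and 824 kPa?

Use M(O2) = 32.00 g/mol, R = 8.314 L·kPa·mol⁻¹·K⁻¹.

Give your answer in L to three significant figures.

27.6 L

n(N2) = PV/RT = (821 × 44.1) / (8.314 × 606.15) = 7.184 mol
n(O2) = 448 / 32.00 = 14.00 mol
For 7.184 mol N2, stoichiometry requires (1/1) × 7.184 = 7.184 mol O2; 14.00 mol is available, so N2 is limiting.
n(O2) consumed = (1/1) × 7.184 = 7.184 mol; remaining = 14.00 − 7.184 = 6.816 mol
V(O2) = nRT/P = 6.816 × 8.314 × 401.15 / 824 = 27.59 L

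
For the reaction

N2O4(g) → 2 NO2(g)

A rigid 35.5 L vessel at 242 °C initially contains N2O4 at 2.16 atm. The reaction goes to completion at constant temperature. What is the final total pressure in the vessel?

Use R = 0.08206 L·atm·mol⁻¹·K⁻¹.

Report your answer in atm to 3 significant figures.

4.32 atm

Since T and V are fixed, P_final/P_initial = n_final/n_initial = 2/1.
P_final = (2/1) × 2.16 = 4.320 atm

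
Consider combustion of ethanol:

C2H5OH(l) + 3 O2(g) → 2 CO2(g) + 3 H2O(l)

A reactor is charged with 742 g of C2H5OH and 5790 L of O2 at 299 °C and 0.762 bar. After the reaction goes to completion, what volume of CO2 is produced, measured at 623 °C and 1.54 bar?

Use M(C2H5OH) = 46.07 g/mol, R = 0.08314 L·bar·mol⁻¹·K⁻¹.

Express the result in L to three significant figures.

1560 L

n(C2H5OH) = 742 / 46.07 = 16.11 mol
n(O2) = PV/RT = (0.762 × 5790) / (0.08314 × 572.15) = 92.75 mol
For 16.11 mol C2H5OH, stoichiometry requires (3/1) × 16.11 = 48.33 mol O2; 92.75 mol is available, so C2H5OH is limiting.
n(CO2) = (2/1) × 16.11 = 32.22 mol
V(CO2) = nRT/P = 32.22 × 0.08314 × 896.15 / 1.54 = 1559 L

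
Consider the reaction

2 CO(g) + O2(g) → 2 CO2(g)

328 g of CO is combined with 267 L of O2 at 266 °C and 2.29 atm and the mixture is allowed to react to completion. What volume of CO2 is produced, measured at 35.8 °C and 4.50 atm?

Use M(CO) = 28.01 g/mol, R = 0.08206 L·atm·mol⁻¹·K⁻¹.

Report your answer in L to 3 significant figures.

66.0 L

n(CO) = 328 / 28.01 = 11.71 mol
n(O2) = PV/RT = (2.29 × 267) / (0.08206 × 539.15) = 13.82 mol
For 11.71 mol CO, stoichiometry requires (1/2) × 11.71 = 5.855 mol O2; 13.82 mol is available, so CO is limiting.
n(CO2) = (2/2) × 11.71 = 11.71 mol
V(CO2) = nRT/P = 11.71 × 0.08206 × 308.95 / 4.50 = 65.97 L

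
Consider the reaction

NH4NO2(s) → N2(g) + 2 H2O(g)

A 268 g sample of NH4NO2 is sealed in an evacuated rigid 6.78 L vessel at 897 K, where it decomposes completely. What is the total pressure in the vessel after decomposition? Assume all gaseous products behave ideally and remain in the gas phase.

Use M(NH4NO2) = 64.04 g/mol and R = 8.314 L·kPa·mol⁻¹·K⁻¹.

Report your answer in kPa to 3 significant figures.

13800 kPa

n(NH4NO2) = 268 / 64.04 = 4.185 mol
n(gas produced) = (3/1) × 4.185 = 12.55 mol
P = nRT/V = 12.55 × 8.314 × 897 / 6.78 = 13800 kPa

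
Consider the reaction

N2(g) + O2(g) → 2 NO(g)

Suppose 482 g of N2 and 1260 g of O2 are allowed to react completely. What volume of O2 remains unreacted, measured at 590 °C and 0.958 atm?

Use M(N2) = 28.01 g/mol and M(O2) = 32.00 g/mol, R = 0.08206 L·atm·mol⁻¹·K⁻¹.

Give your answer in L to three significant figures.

1640 L

n(N2) = 482 / 28.01 = 17.21 mol
n(O2) = 1260 / 32.00 = 39.38 mol
For 17.21 mol N2, stoichiometry requires (1/1) × 17.21 = 17.21 mol O2; 39.38 mol is available, so N2 is limiting.
n(O2) consumed = (1/1) × 17.21 = 17.21 mol; remaining = 39.38 − 17.21 = 22.17 mol
V(O2) = nRT/P = 22.17 × 0.08206 × 863.15 / 0.958 = 1639 L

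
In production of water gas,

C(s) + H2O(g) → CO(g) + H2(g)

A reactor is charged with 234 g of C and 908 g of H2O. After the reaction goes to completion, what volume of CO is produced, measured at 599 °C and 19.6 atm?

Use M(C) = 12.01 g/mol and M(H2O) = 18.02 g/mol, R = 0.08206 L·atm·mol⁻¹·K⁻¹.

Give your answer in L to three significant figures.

n(C) = 234 / 12.01 = 19.48 mol
n(H2O) = 908 / 18.02 = 50.39 mol
For 19.48 mol C, stoichiometry requires (1/1) × 19.48 = 19.48 mol H2O; 50.39 mol is available, so C is limiting.
n(CO) = (1/1) × 19.48 = 19.48 mol
V(CO) = nRT/P = 19.48 × 0.08206 × 872.15 / 19.6 = 71.13 L

71.1 L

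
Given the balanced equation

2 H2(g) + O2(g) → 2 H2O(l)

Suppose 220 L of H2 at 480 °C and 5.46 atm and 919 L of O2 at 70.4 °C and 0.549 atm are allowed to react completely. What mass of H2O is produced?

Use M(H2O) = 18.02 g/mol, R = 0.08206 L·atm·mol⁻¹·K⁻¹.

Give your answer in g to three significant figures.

350 g

n(H2) = PV/RT = (5.46 × 220) / (0.08206 × 753.15) = 19.44 mol
n(O2) = PV/RT = (0.549 × 919) / (0.08206 × 343.55) = 17.90 mol
For 19.44 mol H2, stoichiometry requires (1/2) × 19.44 = 9.720 mol O2; 17.90 mol is available, so H2 is limiting.
n(H2O) = (2/2) × 19.44 = 19.44 mol
m(H2O) = 19.44 × 18.02 = 350.3 g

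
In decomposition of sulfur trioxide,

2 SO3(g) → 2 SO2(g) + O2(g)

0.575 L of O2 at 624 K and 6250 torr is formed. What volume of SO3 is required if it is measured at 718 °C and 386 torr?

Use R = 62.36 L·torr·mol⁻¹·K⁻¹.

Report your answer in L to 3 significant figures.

29.6 L

n(O2) = PV/RT = (6250 × 0.575) / (62.36 × 624) = 0.09235 mol
n(SO3) = (2/1) × 0.09235 = 0.1847 mol
V = nRT/P = 0.1847 × 62.36 × 991.15 / 386 = 29.58 L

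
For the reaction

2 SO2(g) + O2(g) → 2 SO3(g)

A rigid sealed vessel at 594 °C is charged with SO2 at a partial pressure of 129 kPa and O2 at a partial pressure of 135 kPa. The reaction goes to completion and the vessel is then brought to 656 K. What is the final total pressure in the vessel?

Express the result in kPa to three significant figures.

Because the vessel is rigid and T is held at 594 °C, work the stoichiometry in partial pressures (P_i = n_iRT/V).
P(O2) required for 129 kPa of SO2 = (1/2) × 129 = 64.50 kPa; available 135 kPa, so SO2 is limiting.
P(O2) remaining = 135 − (1/2) × 129 = 70.50 kPa
P(gaseous products) = (2)/2 × 129 = 129.0 kPa
P_total at 594 °C = 70.50 + 129.0 = 199.5 kPa
Scaling to 656 K: P = 199.5 × 656/867.15 = 150.9 kPa

151 kPa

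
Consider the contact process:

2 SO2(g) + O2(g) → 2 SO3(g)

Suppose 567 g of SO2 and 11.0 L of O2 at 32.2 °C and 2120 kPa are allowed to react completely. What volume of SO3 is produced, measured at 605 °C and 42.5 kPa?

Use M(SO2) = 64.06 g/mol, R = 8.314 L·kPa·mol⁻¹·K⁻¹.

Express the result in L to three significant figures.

1520 L

n(SO2) = 567 / 64.06 = 8.851 mol
n(O2) = PV/RT = (2120 × 11.0) / (8.314 × 305.35) = 9.186 mol
For 8.851 mol SO2, stoichiometry requires (1/2) × 8.851 = 4.426 mol O2; 9.186 mol is available, so SO2 is limiting.
n(SO3) = (2/2) × 8.851 = 8.851 mol
V(SO3) = nRT/P = 8.851 × 8.314 × 878.15 / 42.5 = 1520 L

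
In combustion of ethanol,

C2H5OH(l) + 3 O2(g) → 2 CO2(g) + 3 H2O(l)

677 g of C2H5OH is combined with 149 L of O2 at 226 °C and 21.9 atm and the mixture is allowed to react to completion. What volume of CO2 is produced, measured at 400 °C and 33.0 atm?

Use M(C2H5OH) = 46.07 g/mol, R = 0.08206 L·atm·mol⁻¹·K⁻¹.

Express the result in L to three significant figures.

49.2 L

n(C2H5OH) = 677 / 46.07 = 14.70 mol
n(O2) = PV/RT = (21.9 × 149) / (0.08206 × 499.15) = 79.67 mol
For 14.70 mol C2H5OH, stoichiometry requires (3/1) × 14.70 = 44.10 mol O2; 79.67 mol is available, so C2H5OH is limiting.
n(CO2) = (2/1) × 14.70 = 29.40 mol
V(CO2) = nRT/P = 29.40 × 0.08206 × 673.15 / 33.0 = 49.21 L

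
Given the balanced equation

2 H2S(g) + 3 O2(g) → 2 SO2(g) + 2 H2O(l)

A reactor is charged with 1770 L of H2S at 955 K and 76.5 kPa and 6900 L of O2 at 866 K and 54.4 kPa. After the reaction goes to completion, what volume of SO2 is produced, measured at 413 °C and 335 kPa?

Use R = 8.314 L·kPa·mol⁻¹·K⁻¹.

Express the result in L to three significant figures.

290 L

n(H2S) = PV/RT = (76.5 × 1770) / (8.314 × 955) = 17.05 mol
n(O2) = PV/RT = (54.4 × 6900) / (8.314 × 866) = 52.13 mol
For 17.05 mol H2S, stoichiometry requires (3/2) × 17.05 = 25.58 mol O2; 52.13 mol is available, so H2S is limiting.
n(SO2) = (2/2) × 17.05 = 17.05 mol
V(SO2) = nRT/P = 17.05 × 8.314 × 686.15 / 335 = 290.3 L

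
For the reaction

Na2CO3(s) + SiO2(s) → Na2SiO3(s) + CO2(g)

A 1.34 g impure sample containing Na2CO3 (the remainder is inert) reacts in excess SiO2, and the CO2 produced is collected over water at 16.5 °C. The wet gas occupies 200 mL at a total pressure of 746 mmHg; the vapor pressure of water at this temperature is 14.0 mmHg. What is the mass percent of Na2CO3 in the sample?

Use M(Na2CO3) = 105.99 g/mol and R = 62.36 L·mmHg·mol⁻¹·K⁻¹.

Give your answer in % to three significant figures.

64.1 %

P(CO2) = 746 − 14.0 = 732.0 mmHg
n(CO2) = PV/RT = (732.0 × 0.2000) / (62.36 × 289.65) = 0.008105 mol
n(Na2CO3) = (1/1) × 0.008105 = 0.008105 mol
m(Na2CO3) = 0.008105 × 105.99 = 0.8590 g
%Na2CO3 = 0.8590 / 1.34 × 100 = 64.10%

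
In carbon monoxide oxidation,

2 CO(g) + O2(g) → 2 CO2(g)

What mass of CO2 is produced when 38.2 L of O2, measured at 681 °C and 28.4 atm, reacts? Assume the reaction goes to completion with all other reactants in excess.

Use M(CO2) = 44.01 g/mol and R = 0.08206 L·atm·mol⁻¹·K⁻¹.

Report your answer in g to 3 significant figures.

n(O2) = PV/RT = (28.4 × 38.2) / (0.08206 × 954.15) = 13.86 mol
n(CO2) = (2/1) × 13.86 = 27.72 mol
m(CO2) = 27.72 × 44.01 = 1220 g

1220 g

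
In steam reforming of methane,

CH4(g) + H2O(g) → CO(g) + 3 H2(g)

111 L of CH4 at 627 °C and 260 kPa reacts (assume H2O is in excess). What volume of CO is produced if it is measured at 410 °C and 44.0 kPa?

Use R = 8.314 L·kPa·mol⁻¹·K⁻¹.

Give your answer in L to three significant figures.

n(CH4) = PV/RT = (260 × 111) / (8.314 × 900.15) = 3.856 mol
n(CO) = (1/1) × 3.856 = 3.856 mol
V = nRT/P = 3.856 × 8.314 × 683.15 / 44.0 = 497.7 L

498 L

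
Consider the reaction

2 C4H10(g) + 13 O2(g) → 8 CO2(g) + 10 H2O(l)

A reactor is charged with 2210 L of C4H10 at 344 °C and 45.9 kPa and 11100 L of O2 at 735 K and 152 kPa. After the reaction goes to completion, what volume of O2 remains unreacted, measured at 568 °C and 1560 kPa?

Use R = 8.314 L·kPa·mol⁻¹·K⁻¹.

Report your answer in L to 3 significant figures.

n(C4H10) = PV/RT = (45.9 × 2210) / (8.314 × 617.15) = 19.77 mol
n(O2) = PV/RT = (152 × 11100) / (8.314 × 735) = 276.1 mol
For 19.77 mol C4H10, stoichiometry requires (13/2) × 19.77 = 128.5 mol O2; 276.1 mol is available, so C4H10 is limiting.
n(O2) consumed = (13/2) × 19.77 = 128.5 mol; remaining = 276.1 − 128.5 = 147.6 mol
V(O2) = nRT/P = 147.6 × 8.314 × 841.15 / 1560 = 661.7 L

662 L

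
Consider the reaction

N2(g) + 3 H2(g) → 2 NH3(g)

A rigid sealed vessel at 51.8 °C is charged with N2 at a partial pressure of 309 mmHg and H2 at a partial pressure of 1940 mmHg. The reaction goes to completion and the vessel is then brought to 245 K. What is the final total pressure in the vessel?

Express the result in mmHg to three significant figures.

With V and T fixed, P_i ∝ n_i, so the mole ratios apply directly to partial pressures at 51.8 °C.
P(H2) required for 309 mmHg of N2 = (3/1) × 309 = 927.0 mmHg; available 1940 mmHg, so N2 is limiting.
P(H2) remaining = 1940 − (3/1) × 309 = 1013 mmHg
P(gaseous products) = (2)/1 × 309 = 618.0 mmHg
P_total at 51.8 °C = 1013 + 618.0 = 1631 mmHg
Scaling to 245 K: P = 1631 × 245/324.95 = 1230 mmHg

1230 mmHg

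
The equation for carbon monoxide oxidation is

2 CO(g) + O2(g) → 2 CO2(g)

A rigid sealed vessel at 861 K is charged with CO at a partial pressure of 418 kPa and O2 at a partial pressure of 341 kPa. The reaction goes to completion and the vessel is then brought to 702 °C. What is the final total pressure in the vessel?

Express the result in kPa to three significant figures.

623 kPa

Because the vessel is rigid and T is held at 861 K, work the stoichiometry in partial pressures (P_i = n_iRT/V).
P(O2) required for 418 kPa of CO = (1/2) × 418 = 209.0 kPa; available 341 kPa, so CO is limiting.
P(O2) remaining = 341 − (1/2) × 418 = 132.0 kPa
P(gaseous products) = (2)/2 × 418 = 418.0 kPa
P_total at 861 K = 132.0 + 418.0 = 550.0 kPa
Scaling to 702 °C: P = 550.0 × 975.15/861 = 622.9 kPa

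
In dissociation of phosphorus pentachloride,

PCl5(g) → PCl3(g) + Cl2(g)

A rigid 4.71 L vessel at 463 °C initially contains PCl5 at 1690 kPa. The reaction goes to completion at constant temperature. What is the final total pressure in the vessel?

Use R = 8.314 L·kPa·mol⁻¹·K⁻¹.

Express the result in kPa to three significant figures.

3380 kPa

Rigid vessel, constant T ⇒ P scales with total gas moles (1 → 2).
P_final = (2/1) × 1690 = 3380 kPa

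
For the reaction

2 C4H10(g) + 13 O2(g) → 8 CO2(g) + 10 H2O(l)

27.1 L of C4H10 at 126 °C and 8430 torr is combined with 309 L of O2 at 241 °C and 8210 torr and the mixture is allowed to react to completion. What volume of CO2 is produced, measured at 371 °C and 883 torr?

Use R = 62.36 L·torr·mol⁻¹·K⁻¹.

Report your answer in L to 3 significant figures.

n(C4H10) = PV/RT = (8430 × 27.1) / (62.36 × 399.15) = 9.178 mol
n(O2) = PV/RT = (8210 × 309) / (62.36 × 514.15) = 79.12 mol
For 9.178 mol C4H10, stoichiometry requires (13/2) × 9.178 = 59.66 mol O2; 79.12 mol is available, so C4H10 is limiting.
n(CO2) = (8/2) × 9.178 = 36.71 mol
V(CO2) = nRT/P = 36.71 × 62.36 × 644.15 / 883 = 1670 L

1670 L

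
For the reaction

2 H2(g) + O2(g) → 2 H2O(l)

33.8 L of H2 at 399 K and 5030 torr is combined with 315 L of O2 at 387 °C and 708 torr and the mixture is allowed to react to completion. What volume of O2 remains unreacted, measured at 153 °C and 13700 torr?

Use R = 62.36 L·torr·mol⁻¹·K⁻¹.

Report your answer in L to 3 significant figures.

n(H2) = PV/RT = (5030 × 33.8) / (62.36 × 399) = 6.833 mol
n(O2) = PV/RT = (708 × 315) / (62.36 × 660.15) = 5.417 mol
For 6.833 mol H2, stoichiometry requires (1/2) × 6.833 = 3.417 mol O2; 5.417 mol is available, so H2 is limiting.
n(O2) consumed = (1/2) × 6.833 = 3.417 mol; remaining = 5.417 − 3.417 = 2.000 mol
V(O2) = nRT/P = 2.000 × 62.36 × 426.15 / 13700 = 3.880 L

3.88 L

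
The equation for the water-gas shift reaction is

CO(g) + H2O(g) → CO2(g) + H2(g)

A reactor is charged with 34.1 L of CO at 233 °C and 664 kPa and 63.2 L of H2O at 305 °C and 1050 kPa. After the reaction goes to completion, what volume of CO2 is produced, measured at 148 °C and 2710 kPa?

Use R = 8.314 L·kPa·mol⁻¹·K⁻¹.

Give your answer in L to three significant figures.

n(CO) = PV/RT = (664 × 34.1) / (8.314 × 506.15) = 5.381 mol
n(H2O) = PV/RT = (1050 × 63.2) / (8.314 × 578.15) = 13.81 mol
For 5.381 mol CO, stoichiometry requires (1/1) × 5.381 = 5.381 mol H2O; 13.81 mol is available, so CO is limiting.
n(CO2) = (1/1) × 5.381 = 5.381 mol
V(CO2) = nRT/P = 5.381 × 8.314 × 421.15 / 2710 = 6.952 L

6.95 L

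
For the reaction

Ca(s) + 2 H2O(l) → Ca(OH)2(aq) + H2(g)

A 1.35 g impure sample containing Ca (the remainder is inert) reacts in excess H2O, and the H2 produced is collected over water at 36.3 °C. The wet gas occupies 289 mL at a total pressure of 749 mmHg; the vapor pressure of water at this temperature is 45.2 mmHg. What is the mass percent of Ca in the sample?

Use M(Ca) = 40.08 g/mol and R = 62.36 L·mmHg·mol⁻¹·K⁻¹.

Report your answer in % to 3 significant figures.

31.3 %

P(H2) = 749 − 45.2 = 703.8 mmHg
n(H2) = PV/RT = (703.8 × 0.2890) / (62.36 × 309.45) = 0.01054 mol
n(Ca) = (1/1) × 0.01054 = 0.01054 mol
m(Ca) = 0.01054 × 40.08 = 0.4224 g
%Ca = 0.4224 / 1.35 × 100 = 31.29%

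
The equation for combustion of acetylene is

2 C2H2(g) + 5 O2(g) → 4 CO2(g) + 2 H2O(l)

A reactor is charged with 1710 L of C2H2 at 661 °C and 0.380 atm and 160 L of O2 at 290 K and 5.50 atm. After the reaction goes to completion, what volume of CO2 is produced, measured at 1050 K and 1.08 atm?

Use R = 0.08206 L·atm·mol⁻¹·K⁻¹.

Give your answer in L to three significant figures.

1350 L

n(C2H2) = PV/RT = (0.380 × 1710) / (0.08206 × 934.15) = 8.477 mol
n(O2) = PV/RT = (5.50 × 160) / (0.08206 × 290) = 36.98 mol
For 8.477 mol C2H2, stoichiometry requires (5/2) × 8.477 = 21.19 mol O2; 36.98 mol is available, so C2H2 is limiting.
n(CO2) = (4/2) × 8.477 = 16.95 mol
V(CO2) = nRT/P = 16.95 × 0.08206 × 1050 / 1.08 = 1352 L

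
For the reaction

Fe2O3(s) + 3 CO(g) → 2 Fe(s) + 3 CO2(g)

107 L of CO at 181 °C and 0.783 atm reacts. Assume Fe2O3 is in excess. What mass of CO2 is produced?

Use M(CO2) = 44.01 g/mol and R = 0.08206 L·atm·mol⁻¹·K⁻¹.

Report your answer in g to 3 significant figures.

n(CO) = PV/RT = (0.783 × 107) / (0.08206 × 454.15) = 2.248 mol
n(CO2) = (3/3) × 2.248 = 2.248 mol
m(CO2) = 2.248 × 44.01 = 98.93 g

98.9 g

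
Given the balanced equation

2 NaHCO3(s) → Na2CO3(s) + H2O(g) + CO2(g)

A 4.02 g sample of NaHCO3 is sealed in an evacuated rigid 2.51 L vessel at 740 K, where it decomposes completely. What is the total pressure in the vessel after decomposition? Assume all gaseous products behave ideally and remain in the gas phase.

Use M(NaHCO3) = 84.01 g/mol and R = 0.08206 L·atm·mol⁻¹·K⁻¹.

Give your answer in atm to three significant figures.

1.16 atm

n(NaHCO3) = 4.02 / 84.01 = 0.04785 mol
n(gas produced) = (2/2) × 0.04785 = 0.04785 mol
P = nRT/V = 0.04785 × 0.08206 × 740 / 2.51 = 1.158 atm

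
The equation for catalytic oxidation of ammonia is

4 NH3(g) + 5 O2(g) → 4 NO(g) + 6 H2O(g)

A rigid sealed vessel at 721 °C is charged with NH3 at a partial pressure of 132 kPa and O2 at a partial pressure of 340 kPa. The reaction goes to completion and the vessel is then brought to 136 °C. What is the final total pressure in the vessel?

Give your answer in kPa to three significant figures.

Because the vessel is rigid and T is held at 721 °C, work the stoichiometry in partial pressures (P_i = n_iRT/V).
P(O2) required for 132 kPa of NH3 = (5/4) × 132 = 165.0 kPa; available 340 kPa, so NH3 is limiting.
P(O2) remaining = 340 − (5/4) × 132 = 175.0 kPa
P(gaseous products) = (4+6)/4 × 132 = 330.0 kPa
P_total at 721 °C = 175.0 + 330.0 = 505.0 kPa
Scaling to 136 °C: P = 505.0 × 409.15/994.15 = 207.8 kPa

208 kPa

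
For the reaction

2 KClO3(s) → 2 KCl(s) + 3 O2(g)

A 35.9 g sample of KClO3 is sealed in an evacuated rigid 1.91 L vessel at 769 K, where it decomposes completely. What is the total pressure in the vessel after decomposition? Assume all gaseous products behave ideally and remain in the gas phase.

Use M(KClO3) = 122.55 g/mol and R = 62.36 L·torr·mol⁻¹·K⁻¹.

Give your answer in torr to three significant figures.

11000 torr

n(KClO3) = 35.9 / 122.55 = 0.2929 mol
n(gas produced) = (3/2) × 0.2929 = 0.4394 mol
P = nRT/V = 0.4394 × 62.36 × 769 / 1.91 = 11030 torr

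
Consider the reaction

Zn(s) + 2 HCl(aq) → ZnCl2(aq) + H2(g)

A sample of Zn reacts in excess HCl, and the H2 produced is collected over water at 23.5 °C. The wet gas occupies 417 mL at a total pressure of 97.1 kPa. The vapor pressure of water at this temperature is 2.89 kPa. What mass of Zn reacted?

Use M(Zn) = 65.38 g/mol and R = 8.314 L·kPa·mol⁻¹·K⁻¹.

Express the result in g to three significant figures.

1.04 g

P(H2) = 97.1 − 2.89 = 94.21 kPa
n(H2) = PV/RT = (94.21 × 0.4170) / (8.314 × 296.65) = 0.01593 mol
n(Zn) = (1/1) × 0.01593 = 0.01593 mol
m(Zn) = 0.01593 × 65.38 = 1.042 g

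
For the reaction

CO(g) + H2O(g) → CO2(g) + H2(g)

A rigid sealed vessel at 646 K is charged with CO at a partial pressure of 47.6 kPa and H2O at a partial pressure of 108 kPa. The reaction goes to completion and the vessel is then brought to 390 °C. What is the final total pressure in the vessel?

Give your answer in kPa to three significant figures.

160 kPa

At constant V, partial pressures at 646 K are proportional to moles, so apply stoichiometry directly to pressures.
P(H2O) required for 47.6 kPa of CO = (1/1) × 47.6 = 47.60 kPa; available 108 kPa, so CO is limiting.
P(H2O) remaining = 108 − (1/1) × 47.6 = 60.40 kPa
P(gaseous products) = (1+1)/1 × 47.6 = 95.20 kPa
P_total at 646 K = 60.40 + 95.20 = 155.6 kPa
Scaling to 390 °C: P = 155.6 × 663.15/646 = 159.7 kPa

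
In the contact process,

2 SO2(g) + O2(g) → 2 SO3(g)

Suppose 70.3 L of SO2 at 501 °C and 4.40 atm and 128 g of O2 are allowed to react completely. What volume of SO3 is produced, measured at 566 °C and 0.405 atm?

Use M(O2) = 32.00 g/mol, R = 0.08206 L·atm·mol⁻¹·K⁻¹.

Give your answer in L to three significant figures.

n(SO2) = PV/RT = (4.40 × 70.3) / (0.08206 × 774.15) = 4.869 mol
n(O2) = 128 / 32.00 = 4.000 mol
For 4.869 mol SO2, stoichiometry requires (1/2) × 4.869 = 2.434 mol O2; 4.000 mol is available, so SO2 is limiting.
n(SO3) = (2/2) × 4.869 = 4.869 mol
V(SO3) = nRT/P = 4.869 × 0.08206 × 839.15 / 0.405 = 827.9 L

828 L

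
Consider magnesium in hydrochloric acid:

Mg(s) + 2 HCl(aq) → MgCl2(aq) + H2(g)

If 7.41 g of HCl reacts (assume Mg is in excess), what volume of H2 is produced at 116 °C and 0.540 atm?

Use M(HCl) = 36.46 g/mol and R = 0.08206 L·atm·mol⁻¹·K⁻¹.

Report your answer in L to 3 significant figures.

6.01 L

n(HCl) = 7.410 / 36.46 = 0.2032 mol
n(H2) = (1/2) × 0.2032 = 0.1016 mol
V = nRT/P = 0.1016 × 0.08206 × 389.15 / 0.540 = 6.008 L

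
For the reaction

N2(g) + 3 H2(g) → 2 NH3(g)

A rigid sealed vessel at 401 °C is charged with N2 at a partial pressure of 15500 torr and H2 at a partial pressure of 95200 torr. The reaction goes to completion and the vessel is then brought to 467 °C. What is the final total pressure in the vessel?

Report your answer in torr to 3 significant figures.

87500 torr

With V and T fixed, P_i ∝ n_i, so the mole ratios apply directly to partial pressures at 401 °C.
P(H2) required for 15500 torr of N2 = (3/1) × 15500 = 46500 torr; available 95200 torr, so N2 is limiting.
P(H2) remaining = 95200 − (3/1) × 15500 = 48700 torr
P(gaseous products) = (2)/1 × 15500 = 31000 torr
P_total at 401 °C = 48700 + 31000 = 79700 torr
Scaling to 467 °C: P = 79700 × 740.15/674.15 = 87500 torr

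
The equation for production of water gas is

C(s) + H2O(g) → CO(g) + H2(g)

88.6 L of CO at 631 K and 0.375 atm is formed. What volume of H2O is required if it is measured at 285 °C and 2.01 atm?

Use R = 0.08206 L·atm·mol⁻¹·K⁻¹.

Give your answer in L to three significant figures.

n(CO) = PV/RT = (0.375 × 88.6) / (0.08206 × 631) = 0.6417 mol
n(H2O) = (1/1) × 0.6417 = 0.6417 mol
V = nRT/P = 0.6417 × 0.08206 × 558.15 / 2.01 = 14.62 L

14.6 L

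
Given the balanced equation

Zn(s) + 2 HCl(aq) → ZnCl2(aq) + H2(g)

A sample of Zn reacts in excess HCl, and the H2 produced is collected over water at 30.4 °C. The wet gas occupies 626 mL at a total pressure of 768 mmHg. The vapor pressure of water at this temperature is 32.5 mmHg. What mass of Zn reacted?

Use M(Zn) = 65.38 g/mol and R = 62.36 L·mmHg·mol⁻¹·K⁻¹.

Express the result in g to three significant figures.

P(H2) = 768 − 32.5 = 735.5 mmHg
n(H2) = PV/RT = (735.5 × 0.6260) / (62.36 × 303.55) = 0.02432 mol
n(Zn) = (1/1) × 0.02432 = 0.02432 mol
m(Zn) = 0.02432 × 65.38 = 1.590 g

1.59 g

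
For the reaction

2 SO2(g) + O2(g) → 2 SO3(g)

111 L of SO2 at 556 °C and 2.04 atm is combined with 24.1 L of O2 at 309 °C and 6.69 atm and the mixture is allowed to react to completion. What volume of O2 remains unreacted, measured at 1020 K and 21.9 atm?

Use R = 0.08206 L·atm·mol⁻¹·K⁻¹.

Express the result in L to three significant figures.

6.54 L

n(SO2) = PV/RT = (2.04 × 111) / (0.08206 × 829.15) = 3.328 mol
n(O2) = PV/RT = (6.69 × 24.1) / (0.08206 × 582.15) = 3.375 mol
For 3.328 mol SO2, stoichiometry requires (1/2) × 3.328 = 1.664 mol O2; 3.375 mol is available, so SO2 is limiting.
n(O2) consumed = (1/2) × 3.328 = 1.664 mol; remaining = 3.375 − 1.664 = 1.711 mol
V(O2) = nRT/P = 1.711 × 0.08206 × 1020 / 21.9 = 6.539 L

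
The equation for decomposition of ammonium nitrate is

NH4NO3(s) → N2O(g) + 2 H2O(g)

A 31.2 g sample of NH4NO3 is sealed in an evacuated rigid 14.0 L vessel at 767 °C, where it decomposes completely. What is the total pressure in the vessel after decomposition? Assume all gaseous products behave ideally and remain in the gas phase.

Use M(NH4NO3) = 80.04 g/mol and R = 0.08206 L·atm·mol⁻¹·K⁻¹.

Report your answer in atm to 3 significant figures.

7.13 atm

n(NH4NO3) = 31.2 / 80.04 = 0.3898 mol
n(gas produced) = (3/1) × 0.3898 = 1.169 mol
P = nRT/V = 1.169 × 0.08206 × 1040.15 / 14.0 = 7.127 atm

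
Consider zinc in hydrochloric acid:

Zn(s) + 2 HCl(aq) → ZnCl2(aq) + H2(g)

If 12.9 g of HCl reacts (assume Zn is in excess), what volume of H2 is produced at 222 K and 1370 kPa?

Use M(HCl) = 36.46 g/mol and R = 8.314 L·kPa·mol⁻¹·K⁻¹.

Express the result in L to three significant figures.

n(HCl) = 12.90 / 36.46 = 0.3538 mol
n(H2) = (1/2) × 0.3538 = 0.1769 mol
V = nRT/P = 0.1769 × 8.314 × 222 / 1370 = 0.2383 L

0.238 L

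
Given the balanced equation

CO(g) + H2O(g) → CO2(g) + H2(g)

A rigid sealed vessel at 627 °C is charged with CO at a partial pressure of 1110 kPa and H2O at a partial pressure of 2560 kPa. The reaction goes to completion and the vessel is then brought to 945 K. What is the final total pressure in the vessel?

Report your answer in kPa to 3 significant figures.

3850 kPa

At constant V, partial pressures at 627 °C are proportional to moles, so apply stoichiometry directly to pressures.
P(H2O) required for 1110 kPa of CO = (1/1) × 1110 = 1110 kPa; available 2560 kPa, so CO is limiting.
P(H2O) remaining = 2560 − (1/1) × 1110 = 1450 kPa
P(gaseous products) = (1+1)/1 × 1110 = 2220 kPa
P_total at 627 °C = 1450 + 2220 = 3670 kPa
Scaling to 945 K: P = 3670 × 945/900.15 = 3853 kPa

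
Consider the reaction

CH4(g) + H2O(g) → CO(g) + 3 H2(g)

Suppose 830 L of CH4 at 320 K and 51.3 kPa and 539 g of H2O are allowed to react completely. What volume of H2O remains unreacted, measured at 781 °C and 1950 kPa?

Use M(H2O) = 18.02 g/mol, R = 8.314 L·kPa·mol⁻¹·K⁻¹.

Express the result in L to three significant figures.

n(CH4) = PV/RT = (51.3 × 830) / (8.314 × 320) = 16.00 mol
n(H2O) = 539 / 18.02 = 29.91 mol
For 16.00 mol CH4, stoichiometry requires (1/1) × 16.00 = 16.00 mol H2O; 29.91 mol is available, so CH4 is limiting.
n(H2O) consumed = (1/1) × 16.00 = 16.00 mol; remaining = 29.91 − 16.00 = 13.91 mol
V(H2O) = nRT/P = 13.91 × 8.314 × 1054.15 / 1950 = 62.52 L

62.5 L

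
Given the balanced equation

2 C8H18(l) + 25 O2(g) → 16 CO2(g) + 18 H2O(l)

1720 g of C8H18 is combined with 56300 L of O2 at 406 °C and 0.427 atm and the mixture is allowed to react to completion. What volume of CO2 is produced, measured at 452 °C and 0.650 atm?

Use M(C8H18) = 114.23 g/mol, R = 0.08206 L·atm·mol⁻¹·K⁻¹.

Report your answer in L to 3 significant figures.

n(C8H18) = 1720 / 114.23 = 15.06 mol
n(O2) = PV/RT = (0.427 × 56300) / (0.08206 × 679.15) = 431.4 mol
For 15.06 mol C8H18, stoichiometry requires (25/2) × 15.06 = 188.2 mol O2; 431.4 mol is available, so C8H18 is limiting.
n(CO2) = (16/2) × 15.06 = 120.5 mol
V(CO2) = nRT/P = 120.5 × 0.08206 × 725.15 / 0.650 = 11030 L

11000 L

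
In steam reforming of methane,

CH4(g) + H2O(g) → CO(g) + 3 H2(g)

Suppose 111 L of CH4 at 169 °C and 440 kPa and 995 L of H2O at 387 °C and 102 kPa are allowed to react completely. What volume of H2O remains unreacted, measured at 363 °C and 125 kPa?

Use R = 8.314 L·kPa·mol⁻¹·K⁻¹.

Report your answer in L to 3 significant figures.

n(CH4) = PV/RT = (440 × 111) / (8.314 × 442.15) = 13.29 mol
n(H2O) = PV/RT = (102 × 995) / (8.314 × 660.15) = 18.49 mol
For 13.29 mol CH4, stoichiometry requires (1/1) × 13.29 = 13.29 mol H2O; 18.49 mol is available, so CH4 is limiting.
n(H2O) consumed = (1/1) × 13.29 = 13.29 mol; remaining = 18.49 − 13.29 = 5.200 mol
V(H2O) = nRT/P = 5.200 × 8.314 × 636.15 / 125 = 220.0 L

220 L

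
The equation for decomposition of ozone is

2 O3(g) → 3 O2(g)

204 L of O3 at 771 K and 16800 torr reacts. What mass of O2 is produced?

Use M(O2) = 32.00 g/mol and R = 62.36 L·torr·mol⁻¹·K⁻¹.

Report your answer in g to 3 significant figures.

n(O3) = PV/RT = (16800 × 204) / (62.36 × 771) = 71.28 mol
n(O2) = (3/2) × 71.28 = 106.9 mol
m(O2) = 106.9 × 32.00 = 3421 g

3420 g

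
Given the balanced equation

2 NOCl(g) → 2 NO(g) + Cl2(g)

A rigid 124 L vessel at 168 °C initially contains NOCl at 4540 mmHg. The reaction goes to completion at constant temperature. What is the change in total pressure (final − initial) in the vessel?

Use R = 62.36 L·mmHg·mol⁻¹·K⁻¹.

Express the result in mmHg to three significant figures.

2270 mmHg

Rigid vessel, constant T ⇒ P scales with total gas moles (2 → 3).
P_final = (3/2) × 4540 = 6810 mmHg; ΔP = 6810 − 4540 = 2270 mmHg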